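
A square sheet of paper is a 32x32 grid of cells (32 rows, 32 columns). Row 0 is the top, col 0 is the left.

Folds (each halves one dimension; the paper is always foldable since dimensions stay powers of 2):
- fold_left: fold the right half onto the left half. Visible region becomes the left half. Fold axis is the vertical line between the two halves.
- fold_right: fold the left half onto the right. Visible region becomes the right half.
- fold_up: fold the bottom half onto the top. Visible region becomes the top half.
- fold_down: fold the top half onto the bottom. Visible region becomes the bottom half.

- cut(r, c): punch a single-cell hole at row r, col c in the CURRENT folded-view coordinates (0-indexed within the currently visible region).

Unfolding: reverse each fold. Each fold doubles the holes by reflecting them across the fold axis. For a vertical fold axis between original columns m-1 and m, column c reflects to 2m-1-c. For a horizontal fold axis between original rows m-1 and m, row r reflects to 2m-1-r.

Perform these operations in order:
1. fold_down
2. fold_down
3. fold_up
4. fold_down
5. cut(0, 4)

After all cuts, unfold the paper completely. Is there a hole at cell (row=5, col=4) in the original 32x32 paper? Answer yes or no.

Op 1 fold_down: fold axis h@16; visible region now rows[16,32) x cols[0,32) = 16x32
Op 2 fold_down: fold axis h@24; visible region now rows[24,32) x cols[0,32) = 8x32
Op 3 fold_up: fold axis h@28; visible region now rows[24,28) x cols[0,32) = 4x32
Op 4 fold_down: fold axis h@26; visible region now rows[26,28) x cols[0,32) = 2x32
Op 5 cut(0, 4): punch at orig (26,4); cuts so far [(26, 4)]; region rows[26,28) x cols[0,32) = 2x32
Unfold 1 (reflect across h@26): 2 holes -> [(25, 4), (26, 4)]
Unfold 2 (reflect across h@28): 4 holes -> [(25, 4), (26, 4), (29, 4), (30, 4)]
Unfold 3 (reflect across h@24): 8 holes -> [(17, 4), (18, 4), (21, 4), (22, 4), (25, 4), (26, 4), (29, 4), (30, 4)]
Unfold 4 (reflect across h@16): 16 holes -> [(1, 4), (2, 4), (5, 4), (6, 4), (9, 4), (10, 4), (13, 4), (14, 4), (17, 4), (18, 4), (21, 4), (22, 4), (25, 4), (26, 4), (29, 4), (30, 4)]
Holes: [(1, 4), (2, 4), (5, 4), (6, 4), (9, 4), (10, 4), (13, 4), (14, 4), (17, 4), (18, 4), (21, 4), (22, 4), (25, 4), (26, 4), (29, 4), (30, 4)]

Answer: yes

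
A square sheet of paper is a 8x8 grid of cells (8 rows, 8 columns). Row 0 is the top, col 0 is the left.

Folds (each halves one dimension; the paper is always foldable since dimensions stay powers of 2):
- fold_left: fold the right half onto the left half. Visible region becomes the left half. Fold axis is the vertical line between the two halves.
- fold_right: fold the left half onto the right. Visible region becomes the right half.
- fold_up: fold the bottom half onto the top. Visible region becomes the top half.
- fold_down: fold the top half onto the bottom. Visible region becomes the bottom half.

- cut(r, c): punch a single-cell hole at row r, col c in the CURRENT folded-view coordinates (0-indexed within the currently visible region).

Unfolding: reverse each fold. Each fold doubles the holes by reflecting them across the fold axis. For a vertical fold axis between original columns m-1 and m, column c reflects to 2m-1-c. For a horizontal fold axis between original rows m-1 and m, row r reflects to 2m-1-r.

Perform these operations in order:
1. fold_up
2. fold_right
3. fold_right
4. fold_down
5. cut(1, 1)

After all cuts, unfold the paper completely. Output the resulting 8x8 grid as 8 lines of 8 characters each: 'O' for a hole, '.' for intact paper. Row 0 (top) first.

Answer: O..OO..O
........
........
O..OO..O
O..OO..O
........
........
O..OO..O

Derivation:
Op 1 fold_up: fold axis h@4; visible region now rows[0,4) x cols[0,8) = 4x8
Op 2 fold_right: fold axis v@4; visible region now rows[0,4) x cols[4,8) = 4x4
Op 3 fold_right: fold axis v@6; visible region now rows[0,4) x cols[6,8) = 4x2
Op 4 fold_down: fold axis h@2; visible region now rows[2,4) x cols[6,8) = 2x2
Op 5 cut(1, 1): punch at orig (3,7); cuts so far [(3, 7)]; region rows[2,4) x cols[6,8) = 2x2
Unfold 1 (reflect across h@2): 2 holes -> [(0, 7), (3, 7)]
Unfold 2 (reflect across v@6): 4 holes -> [(0, 4), (0, 7), (3, 4), (3, 7)]
Unfold 3 (reflect across v@4): 8 holes -> [(0, 0), (0, 3), (0, 4), (0, 7), (3, 0), (3, 3), (3, 4), (3, 7)]
Unfold 4 (reflect across h@4): 16 holes -> [(0, 0), (0, 3), (0, 4), (0, 7), (3, 0), (3, 3), (3, 4), (3, 7), (4, 0), (4, 3), (4, 4), (4, 7), (7, 0), (7, 3), (7, 4), (7, 7)]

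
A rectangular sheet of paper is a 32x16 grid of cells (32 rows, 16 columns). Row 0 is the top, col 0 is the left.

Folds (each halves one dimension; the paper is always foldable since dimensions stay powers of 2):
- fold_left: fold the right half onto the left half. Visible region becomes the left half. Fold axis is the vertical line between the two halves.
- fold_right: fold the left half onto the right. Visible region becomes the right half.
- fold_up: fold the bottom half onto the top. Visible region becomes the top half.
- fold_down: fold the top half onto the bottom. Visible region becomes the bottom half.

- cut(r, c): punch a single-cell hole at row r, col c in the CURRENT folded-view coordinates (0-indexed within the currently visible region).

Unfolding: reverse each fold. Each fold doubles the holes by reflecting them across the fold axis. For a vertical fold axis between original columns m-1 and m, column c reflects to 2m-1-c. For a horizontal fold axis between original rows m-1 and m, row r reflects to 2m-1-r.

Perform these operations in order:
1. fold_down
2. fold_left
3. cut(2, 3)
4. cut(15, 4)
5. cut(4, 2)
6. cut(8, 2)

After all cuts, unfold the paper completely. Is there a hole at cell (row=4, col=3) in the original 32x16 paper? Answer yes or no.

Answer: no

Derivation:
Op 1 fold_down: fold axis h@16; visible region now rows[16,32) x cols[0,16) = 16x16
Op 2 fold_left: fold axis v@8; visible region now rows[16,32) x cols[0,8) = 16x8
Op 3 cut(2, 3): punch at orig (18,3); cuts so far [(18, 3)]; region rows[16,32) x cols[0,8) = 16x8
Op 4 cut(15, 4): punch at orig (31,4); cuts so far [(18, 3), (31, 4)]; region rows[16,32) x cols[0,8) = 16x8
Op 5 cut(4, 2): punch at orig (20,2); cuts so far [(18, 3), (20, 2), (31, 4)]; region rows[16,32) x cols[0,8) = 16x8
Op 6 cut(8, 2): punch at orig (24,2); cuts so far [(18, 3), (20, 2), (24, 2), (31, 4)]; region rows[16,32) x cols[0,8) = 16x8
Unfold 1 (reflect across v@8): 8 holes -> [(18, 3), (18, 12), (20, 2), (20, 13), (24, 2), (24, 13), (31, 4), (31, 11)]
Unfold 2 (reflect across h@16): 16 holes -> [(0, 4), (0, 11), (7, 2), (7, 13), (11, 2), (11, 13), (13, 3), (13, 12), (18, 3), (18, 12), (20, 2), (20, 13), (24, 2), (24, 13), (31, 4), (31, 11)]
Holes: [(0, 4), (0, 11), (7, 2), (7, 13), (11, 2), (11, 13), (13, 3), (13, 12), (18, 3), (18, 12), (20, 2), (20, 13), (24, 2), (24, 13), (31, 4), (31, 11)]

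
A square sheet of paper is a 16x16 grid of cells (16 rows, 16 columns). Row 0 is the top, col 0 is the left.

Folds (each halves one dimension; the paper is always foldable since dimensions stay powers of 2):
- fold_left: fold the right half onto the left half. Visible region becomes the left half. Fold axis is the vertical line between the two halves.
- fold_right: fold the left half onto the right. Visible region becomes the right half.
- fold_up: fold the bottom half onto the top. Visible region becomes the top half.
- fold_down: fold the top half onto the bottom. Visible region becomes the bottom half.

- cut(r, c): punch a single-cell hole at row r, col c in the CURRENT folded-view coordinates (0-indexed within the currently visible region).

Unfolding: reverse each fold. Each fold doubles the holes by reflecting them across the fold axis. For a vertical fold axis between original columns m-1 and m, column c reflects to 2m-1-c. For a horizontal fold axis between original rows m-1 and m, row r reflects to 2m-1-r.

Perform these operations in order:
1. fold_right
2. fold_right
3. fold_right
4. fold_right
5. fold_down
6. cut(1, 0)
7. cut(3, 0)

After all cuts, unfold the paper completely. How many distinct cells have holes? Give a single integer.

Op 1 fold_right: fold axis v@8; visible region now rows[0,16) x cols[8,16) = 16x8
Op 2 fold_right: fold axis v@12; visible region now rows[0,16) x cols[12,16) = 16x4
Op 3 fold_right: fold axis v@14; visible region now rows[0,16) x cols[14,16) = 16x2
Op 4 fold_right: fold axis v@15; visible region now rows[0,16) x cols[15,16) = 16x1
Op 5 fold_down: fold axis h@8; visible region now rows[8,16) x cols[15,16) = 8x1
Op 6 cut(1, 0): punch at orig (9,15); cuts so far [(9, 15)]; region rows[8,16) x cols[15,16) = 8x1
Op 7 cut(3, 0): punch at orig (11,15); cuts so far [(9, 15), (11, 15)]; region rows[8,16) x cols[15,16) = 8x1
Unfold 1 (reflect across h@8): 4 holes -> [(4, 15), (6, 15), (9, 15), (11, 15)]
Unfold 2 (reflect across v@15): 8 holes -> [(4, 14), (4, 15), (6, 14), (6, 15), (9, 14), (9, 15), (11, 14), (11, 15)]
Unfold 3 (reflect across v@14): 16 holes -> [(4, 12), (4, 13), (4, 14), (4, 15), (6, 12), (6, 13), (6, 14), (6, 15), (9, 12), (9, 13), (9, 14), (9, 15), (11, 12), (11, 13), (11, 14), (11, 15)]
Unfold 4 (reflect across v@12): 32 holes -> [(4, 8), (4, 9), (4, 10), (4, 11), (4, 12), (4, 13), (4, 14), (4, 15), (6, 8), (6, 9), (6, 10), (6, 11), (6, 12), (6, 13), (6, 14), (6, 15), (9, 8), (9, 9), (9, 10), (9, 11), (9, 12), (9, 13), (9, 14), (9, 15), (11, 8), (11, 9), (11, 10), (11, 11), (11, 12), (11, 13), (11, 14), (11, 15)]
Unfold 5 (reflect across v@8): 64 holes -> [(4, 0), (4, 1), (4, 2), (4, 3), (4, 4), (4, 5), (4, 6), (4, 7), (4, 8), (4, 9), (4, 10), (4, 11), (4, 12), (4, 13), (4, 14), (4, 15), (6, 0), (6, 1), (6, 2), (6, 3), (6, 4), (6, 5), (6, 6), (6, 7), (6, 8), (6, 9), (6, 10), (6, 11), (6, 12), (6, 13), (6, 14), (6, 15), (9, 0), (9, 1), (9, 2), (9, 3), (9, 4), (9, 5), (9, 6), (9, 7), (9, 8), (9, 9), (9, 10), (9, 11), (9, 12), (9, 13), (9, 14), (9, 15), (11, 0), (11, 1), (11, 2), (11, 3), (11, 4), (11, 5), (11, 6), (11, 7), (11, 8), (11, 9), (11, 10), (11, 11), (11, 12), (11, 13), (11, 14), (11, 15)]

Answer: 64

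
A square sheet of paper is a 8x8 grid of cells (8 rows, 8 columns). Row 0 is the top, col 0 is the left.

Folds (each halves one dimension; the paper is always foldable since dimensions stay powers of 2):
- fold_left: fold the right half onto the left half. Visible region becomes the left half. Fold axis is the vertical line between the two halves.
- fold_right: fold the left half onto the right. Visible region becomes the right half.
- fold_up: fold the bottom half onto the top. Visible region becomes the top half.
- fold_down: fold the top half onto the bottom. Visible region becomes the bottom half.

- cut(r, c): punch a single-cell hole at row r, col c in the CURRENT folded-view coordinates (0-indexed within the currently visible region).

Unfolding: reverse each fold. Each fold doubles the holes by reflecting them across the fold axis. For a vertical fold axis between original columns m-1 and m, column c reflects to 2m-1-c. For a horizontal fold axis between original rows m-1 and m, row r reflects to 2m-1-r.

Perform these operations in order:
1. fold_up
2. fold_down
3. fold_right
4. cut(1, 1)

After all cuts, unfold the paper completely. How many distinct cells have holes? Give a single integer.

Op 1 fold_up: fold axis h@4; visible region now rows[0,4) x cols[0,8) = 4x8
Op 2 fold_down: fold axis h@2; visible region now rows[2,4) x cols[0,8) = 2x8
Op 3 fold_right: fold axis v@4; visible region now rows[2,4) x cols[4,8) = 2x4
Op 4 cut(1, 1): punch at orig (3,5); cuts so far [(3, 5)]; region rows[2,4) x cols[4,8) = 2x4
Unfold 1 (reflect across v@4): 2 holes -> [(3, 2), (3, 5)]
Unfold 2 (reflect across h@2): 4 holes -> [(0, 2), (0, 5), (3, 2), (3, 5)]
Unfold 3 (reflect across h@4): 8 holes -> [(0, 2), (0, 5), (3, 2), (3, 5), (4, 2), (4, 5), (7, 2), (7, 5)]

Answer: 8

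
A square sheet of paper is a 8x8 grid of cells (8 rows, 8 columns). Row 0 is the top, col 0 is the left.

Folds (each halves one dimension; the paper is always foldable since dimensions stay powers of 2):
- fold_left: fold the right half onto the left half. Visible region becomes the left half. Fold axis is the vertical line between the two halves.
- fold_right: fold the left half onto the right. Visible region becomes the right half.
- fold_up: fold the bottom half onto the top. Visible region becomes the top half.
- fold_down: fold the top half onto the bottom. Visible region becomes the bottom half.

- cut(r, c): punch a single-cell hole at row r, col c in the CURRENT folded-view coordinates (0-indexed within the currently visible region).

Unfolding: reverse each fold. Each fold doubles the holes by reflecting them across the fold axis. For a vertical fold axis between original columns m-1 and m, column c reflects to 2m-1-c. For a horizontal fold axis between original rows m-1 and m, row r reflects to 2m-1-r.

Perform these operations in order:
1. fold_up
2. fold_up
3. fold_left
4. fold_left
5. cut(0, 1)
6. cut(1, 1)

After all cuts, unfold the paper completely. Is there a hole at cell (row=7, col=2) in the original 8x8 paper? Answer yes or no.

Op 1 fold_up: fold axis h@4; visible region now rows[0,4) x cols[0,8) = 4x8
Op 2 fold_up: fold axis h@2; visible region now rows[0,2) x cols[0,8) = 2x8
Op 3 fold_left: fold axis v@4; visible region now rows[0,2) x cols[0,4) = 2x4
Op 4 fold_left: fold axis v@2; visible region now rows[0,2) x cols[0,2) = 2x2
Op 5 cut(0, 1): punch at orig (0,1); cuts so far [(0, 1)]; region rows[0,2) x cols[0,2) = 2x2
Op 6 cut(1, 1): punch at orig (1,1); cuts so far [(0, 1), (1, 1)]; region rows[0,2) x cols[0,2) = 2x2
Unfold 1 (reflect across v@2): 4 holes -> [(0, 1), (0, 2), (1, 1), (1, 2)]
Unfold 2 (reflect across v@4): 8 holes -> [(0, 1), (0, 2), (0, 5), (0, 6), (1, 1), (1, 2), (1, 5), (1, 6)]
Unfold 3 (reflect across h@2): 16 holes -> [(0, 1), (0, 2), (0, 5), (0, 6), (1, 1), (1, 2), (1, 5), (1, 6), (2, 1), (2, 2), (2, 5), (2, 6), (3, 1), (3, 2), (3, 5), (3, 6)]
Unfold 4 (reflect across h@4): 32 holes -> [(0, 1), (0, 2), (0, 5), (0, 6), (1, 1), (1, 2), (1, 5), (1, 6), (2, 1), (2, 2), (2, 5), (2, 6), (3, 1), (3, 2), (3, 5), (3, 6), (4, 1), (4, 2), (4, 5), (4, 6), (5, 1), (5, 2), (5, 5), (5, 6), (6, 1), (6, 2), (6, 5), (6, 6), (7, 1), (7, 2), (7, 5), (7, 6)]
Holes: [(0, 1), (0, 2), (0, 5), (0, 6), (1, 1), (1, 2), (1, 5), (1, 6), (2, 1), (2, 2), (2, 5), (2, 6), (3, 1), (3, 2), (3, 5), (3, 6), (4, 1), (4, 2), (4, 5), (4, 6), (5, 1), (5, 2), (5, 5), (5, 6), (6, 1), (6, 2), (6, 5), (6, 6), (7, 1), (7, 2), (7, 5), (7, 6)]

Answer: yes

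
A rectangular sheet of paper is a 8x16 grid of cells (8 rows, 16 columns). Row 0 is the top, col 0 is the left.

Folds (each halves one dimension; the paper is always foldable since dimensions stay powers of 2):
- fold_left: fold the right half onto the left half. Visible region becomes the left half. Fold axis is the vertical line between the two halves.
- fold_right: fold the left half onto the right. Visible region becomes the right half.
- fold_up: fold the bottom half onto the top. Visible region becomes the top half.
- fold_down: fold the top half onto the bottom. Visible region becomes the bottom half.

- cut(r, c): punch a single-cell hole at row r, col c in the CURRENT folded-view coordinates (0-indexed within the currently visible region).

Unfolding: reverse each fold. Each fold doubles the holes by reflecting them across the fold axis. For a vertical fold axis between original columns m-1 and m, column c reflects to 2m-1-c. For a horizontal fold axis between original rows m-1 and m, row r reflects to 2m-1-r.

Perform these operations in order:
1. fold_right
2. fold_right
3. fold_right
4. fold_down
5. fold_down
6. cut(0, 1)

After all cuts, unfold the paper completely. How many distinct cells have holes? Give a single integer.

Answer: 32

Derivation:
Op 1 fold_right: fold axis v@8; visible region now rows[0,8) x cols[8,16) = 8x8
Op 2 fold_right: fold axis v@12; visible region now rows[0,8) x cols[12,16) = 8x4
Op 3 fold_right: fold axis v@14; visible region now rows[0,8) x cols[14,16) = 8x2
Op 4 fold_down: fold axis h@4; visible region now rows[4,8) x cols[14,16) = 4x2
Op 5 fold_down: fold axis h@6; visible region now rows[6,8) x cols[14,16) = 2x2
Op 6 cut(0, 1): punch at orig (6,15); cuts so far [(6, 15)]; region rows[6,8) x cols[14,16) = 2x2
Unfold 1 (reflect across h@6): 2 holes -> [(5, 15), (6, 15)]
Unfold 2 (reflect across h@4): 4 holes -> [(1, 15), (2, 15), (5, 15), (6, 15)]
Unfold 3 (reflect across v@14): 8 holes -> [(1, 12), (1, 15), (2, 12), (2, 15), (5, 12), (5, 15), (6, 12), (6, 15)]
Unfold 4 (reflect across v@12): 16 holes -> [(1, 8), (1, 11), (1, 12), (1, 15), (2, 8), (2, 11), (2, 12), (2, 15), (5, 8), (5, 11), (5, 12), (5, 15), (6, 8), (6, 11), (6, 12), (6, 15)]
Unfold 5 (reflect across v@8): 32 holes -> [(1, 0), (1, 3), (1, 4), (1, 7), (1, 8), (1, 11), (1, 12), (1, 15), (2, 0), (2, 3), (2, 4), (2, 7), (2, 8), (2, 11), (2, 12), (2, 15), (5, 0), (5, 3), (5, 4), (5, 7), (5, 8), (5, 11), (5, 12), (5, 15), (6, 0), (6, 3), (6, 4), (6, 7), (6, 8), (6, 11), (6, 12), (6, 15)]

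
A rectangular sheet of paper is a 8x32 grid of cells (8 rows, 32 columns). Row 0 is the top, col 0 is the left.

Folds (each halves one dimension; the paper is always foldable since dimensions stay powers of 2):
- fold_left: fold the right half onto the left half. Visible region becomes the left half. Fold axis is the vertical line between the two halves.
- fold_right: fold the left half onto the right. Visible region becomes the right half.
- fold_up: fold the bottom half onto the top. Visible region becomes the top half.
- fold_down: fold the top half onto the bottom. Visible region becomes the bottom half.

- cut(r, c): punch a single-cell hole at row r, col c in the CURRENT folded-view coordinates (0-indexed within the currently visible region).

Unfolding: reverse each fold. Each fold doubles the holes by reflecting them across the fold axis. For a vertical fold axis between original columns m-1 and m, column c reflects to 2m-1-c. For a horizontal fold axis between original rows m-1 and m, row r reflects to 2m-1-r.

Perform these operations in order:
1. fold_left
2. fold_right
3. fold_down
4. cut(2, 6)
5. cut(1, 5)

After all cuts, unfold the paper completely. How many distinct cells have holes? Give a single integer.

Op 1 fold_left: fold axis v@16; visible region now rows[0,8) x cols[0,16) = 8x16
Op 2 fold_right: fold axis v@8; visible region now rows[0,8) x cols[8,16) = 8x8
Op 3 fold_down: fold axis h@4; visible region now rows[4,8) x cols[8,16) = 4x8
Op 4 cut(2, 6): punch at orig (6,14); cuts so far [(6, 14)]; region rows[4,8) x cols[8,16) = 4x8
Op 5 cut(1, 5): punch at orig (5,13); cuts so far [(5, 13), (6, 14)]; region rows[4,8) x cols[8,16) = 4x8
Unfold 1 (reflect across h@4): 4 holes -> [(1, 14), (2, 13), (5, 13), (6, 14)]
Unfold 2 (reflect across v@8): 8 holes -> [(1, 1), (1, 14), (2, 2), (2, 13), (5, 2), (5, 13), (6, 1), (6, 14)]
Unfold 3 (reflect across v@16): 16 holes -> [(1, 1), (1, 14), (1, 17), (1, 30), (2, 2), (2, 13), (2, 18), (2, 29), (5, 2), (5, 13), (5, 18), (5, 29), (6, 1), (6, 14), (6, 17), (6, 30)]

Answer: 16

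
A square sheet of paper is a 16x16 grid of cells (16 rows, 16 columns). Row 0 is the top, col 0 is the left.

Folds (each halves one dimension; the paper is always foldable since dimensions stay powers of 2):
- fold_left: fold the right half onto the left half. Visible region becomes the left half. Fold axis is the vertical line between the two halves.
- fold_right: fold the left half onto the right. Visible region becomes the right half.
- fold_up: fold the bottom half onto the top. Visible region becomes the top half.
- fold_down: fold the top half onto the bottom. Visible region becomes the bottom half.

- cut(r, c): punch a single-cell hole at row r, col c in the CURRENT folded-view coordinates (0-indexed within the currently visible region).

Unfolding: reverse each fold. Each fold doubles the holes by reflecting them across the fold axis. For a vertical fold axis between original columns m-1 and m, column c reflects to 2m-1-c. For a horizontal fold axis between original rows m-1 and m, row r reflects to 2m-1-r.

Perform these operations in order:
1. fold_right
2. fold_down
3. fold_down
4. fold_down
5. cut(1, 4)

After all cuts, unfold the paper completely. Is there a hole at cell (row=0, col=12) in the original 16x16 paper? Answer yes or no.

Op 1 fold_right: fold axis v@8; visible region now rows[0,16) x cols[8,16) = 16x8
Op 2 fold_down: fold axis h@8; visible region now rows[8,16) x cols[8,16) = 8x8
Op 3 fold_down: fold axis h@12; visible region now rows[12,16) x cols[8,16) = 4x8
Op 4 fold_down: fold axis h@14; visible region now rows[14,16) x cols[8,16) = 2x8
Op 5 cut(1, 4): punch at orig (15,12); cuts so far [(15, 12)]; region rows[14,16) x cols[8,16) = 2x8
Unfold 1 (reflect across h@14): 2 holes -> [(12, 12), (15, 12)]
Unfold 2 (reflect across h@12): 4 holes -> [(8, 12), (11, 12), (12, 12), (15, 12)]
Unfold 3 (reflect across h@8): 8 holes -> [(0, 12), (3, 12), (4, 12), (7, 12), (8, 12), (11, 12), (12, 12), (15, 12)]
Unfold 4 (reflect across v@8): 16 holes -> [(0, 3), (0, 12), (3, 3), (3, 12), (4, 3), (4, 12), (7, 3), (7, 12), (8, 3), (8, 12), (11, 3), (11, 12), (12, 3), (12, 12), (15, 3), (15, 12)]
Holes: [(0, 3), (0, 12), (3, 3), (3, 12), (4, 3), (4, 12), (7, 3), (7, 12), (8, 3), (8, 12), (11, 3), (11, 12), (12, 3), (12, 12), (15, 3), (15, 12)]

Answer: yes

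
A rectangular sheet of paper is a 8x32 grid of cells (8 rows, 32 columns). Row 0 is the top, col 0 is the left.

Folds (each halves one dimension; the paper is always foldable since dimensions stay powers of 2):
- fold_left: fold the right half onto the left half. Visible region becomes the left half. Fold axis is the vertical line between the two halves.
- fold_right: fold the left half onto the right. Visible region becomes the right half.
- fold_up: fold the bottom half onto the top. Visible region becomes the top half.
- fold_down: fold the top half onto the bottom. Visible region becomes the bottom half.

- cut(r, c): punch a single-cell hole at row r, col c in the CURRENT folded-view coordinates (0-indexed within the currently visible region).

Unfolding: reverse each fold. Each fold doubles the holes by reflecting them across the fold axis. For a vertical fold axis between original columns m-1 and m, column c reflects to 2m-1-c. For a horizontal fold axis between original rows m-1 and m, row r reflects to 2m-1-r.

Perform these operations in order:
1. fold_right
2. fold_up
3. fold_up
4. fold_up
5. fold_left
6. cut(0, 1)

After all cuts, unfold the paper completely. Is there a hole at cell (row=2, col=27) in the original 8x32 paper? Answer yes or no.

Answer: no

Derivation:
Op 1 fold_right: fold axis v@16; visible region now rows[0,8) x cols[16,32) = 8x16
Op 2 fold_up: fold axis h@4; visible region now rows[0,4) x cols[16,32) = 4x16
Op 3 fold_up: fold axis h@2; visible region now rows[0,2) x cols[16,32) = 2x16
Op 4 fold_up: fold axis h@1; visible region now rows[0,1) x cols[16,32) = 1x16
Op 5 fold_left: fold axis v@24; visible region now rows[0,1) x cols[16,24) = 1x8
Op 6 cut(0, 1): punch at orig (0,17); cuts so far [(0, 17)]; region rows[0,1) x cols[16,24) = 1x8
Unfold 1 (reflect across v@24): 2 holes -> [(0, 17), (0, 30)]
Unfold 2 (reflect across h@1): 4 holes -> [(0, 17), (0, 30), (1, 17), (1, 30)]
Unfold 3 (reflect across h@2): 8 holes -> [(0, 17), (0, 30), (1, 17), (1, 30), (2, 17), (2, 30), (3, 17), (3, 30)]
Unfold 4 (reflect across h@4): 16 holes -> [(0, 17), (0, 30), (1, 17), (1, 30), (2, 17), (2, 30), (3, 17), (3, 30), (4, 17), (4, 30), (5, 17), (5, 30), (6, 17), (6, 30), (7, 17), (7, 30)]
Unfold 5 (reflect across v@16): 32 holes -> [(0, 1), (0, 14), (0, 17), (0, 30), (1, 1), (1, 14), (1, 17), (1, 30), (2, 1), (2, 14), (2, 17), (2, 30), (3, 1), (3, 14), (3, 17), (3, 30), (4, 1), (4, 14), (4, 17), (4, 30), (5, 1), (5, 14), (5, 17), (5, 30), (6, 1), (6, 14), (6, 17), (6, 30), (7, 1), (7, 14), (7, 17), (7, 30)]
Holes: [(0, 1), (0, 14), (0, 17), (0, 30), (1, 1), (1, 14), (1, 17), (1, 30), (2, 1), (2, 14), (2, 17), (2, 30), (3, 1), (3, 14), (3, 17), (3, 30), (4, 1), (4, 14), (4, 17), (4, 30), (5, 1), (5, 14), (5, 17), (5, 30), (6, 1), (6, 14), (6, 17), (6, 30), (7, 1), (7, 14), (7, 17), (7, 30)]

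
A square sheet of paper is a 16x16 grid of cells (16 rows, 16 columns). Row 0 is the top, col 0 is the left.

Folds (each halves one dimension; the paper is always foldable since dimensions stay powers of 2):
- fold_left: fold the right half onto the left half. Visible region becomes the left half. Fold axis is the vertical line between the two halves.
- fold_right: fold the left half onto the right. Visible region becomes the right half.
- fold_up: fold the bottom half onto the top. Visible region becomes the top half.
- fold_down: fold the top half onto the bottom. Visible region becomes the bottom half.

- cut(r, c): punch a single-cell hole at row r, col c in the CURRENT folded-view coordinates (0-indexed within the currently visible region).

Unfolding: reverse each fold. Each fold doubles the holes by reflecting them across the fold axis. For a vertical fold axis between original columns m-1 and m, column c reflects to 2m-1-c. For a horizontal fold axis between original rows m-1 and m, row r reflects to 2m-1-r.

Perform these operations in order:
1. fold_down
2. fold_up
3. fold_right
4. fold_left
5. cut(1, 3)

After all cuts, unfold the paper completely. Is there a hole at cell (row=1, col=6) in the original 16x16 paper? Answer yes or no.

Op 1 fold_down: fold axis h@8; visible region now rows[8,16) x cols[0,16) = 8x16
Op 2 fold_up: fold axis h@12; visible region now rows[8,12) x cols[0,16) = 4x16
Op 3 fold_right: fold axis v@8; visible region now rows[8,12) x cols[8,16) = 4x8
Op 4 fold_left: fold axis v@12; visible region now rows[8,12) x cols[8,12) = 4x4
Op 5 cut(1, 3): punch at orig (9,11); cuts so far [(9, 11)]; region rows[8,12) x cols[8,12) = 4x4
Unfold 1 (reflect across v@12): 2 holes -> [(9, 11), (9, 12)]
Unfold 2 (reflect across v@8): 4 holes -> [(9, 3), (9, 4), (9, 11), (9, 12)]
Unfold 3 (reflect across h@12): 8 holes -> [(9, 3), (9, 4), (9, 11), (9, 12), (14, 3), (14, 4), (14, 11), (14, 12)]
Unfold 4 (reflect across h@8): 16 holes -> [(1, 3), (1, 4), (1, 11), (1, 12), (6, 3), (6, 4), (6, 11), (6, 12), (9, 3), (9, 4), (9, 11), (9, 12), (14, 3), (14, 4), (14, 11), (14, 12)]
Holes: [(1, 3), (1, 4), (1, 11), (1, 12), (6, 3), (6, 4), (6, 11), (6, 12), (9, 3), (9, 4), (9, 11), (9, 12), (14, 3), (14, 4), (14, 11), (14, 12)]

Answer: no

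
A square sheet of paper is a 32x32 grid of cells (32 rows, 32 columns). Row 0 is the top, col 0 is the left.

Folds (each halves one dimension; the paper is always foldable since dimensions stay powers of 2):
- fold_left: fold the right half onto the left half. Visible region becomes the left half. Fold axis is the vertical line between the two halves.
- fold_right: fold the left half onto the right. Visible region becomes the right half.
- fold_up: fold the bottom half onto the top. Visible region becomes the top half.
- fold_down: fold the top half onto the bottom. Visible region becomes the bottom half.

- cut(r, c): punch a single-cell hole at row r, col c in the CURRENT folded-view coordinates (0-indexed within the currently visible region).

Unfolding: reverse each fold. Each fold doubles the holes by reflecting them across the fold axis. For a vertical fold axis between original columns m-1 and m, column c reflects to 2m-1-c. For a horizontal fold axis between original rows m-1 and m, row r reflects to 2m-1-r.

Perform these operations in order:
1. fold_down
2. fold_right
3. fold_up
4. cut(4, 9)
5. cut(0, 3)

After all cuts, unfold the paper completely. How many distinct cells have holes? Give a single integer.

Answer: 16

Derivation:
Op 1 fold_down: fold axis h@16; visible region now rows[16,32) x cols[0,32) = 16x32
Op 2 fold_right: fold axis v@16; visible region now rows[16,32) x cols[16,32) = 16x16
Op 3 fold_up: fold axis h@24; visible region now rows[16,24) x cols[16,32) = 8x16
Op 4 cut(4, 9): punch at orig (20,25); cuts so far [(20, 25)]; region rows[16,24) x cols[16,32) = 8x16
Op 5 cut(0, 3): punch at orig (16,19); cuts so far [(16, 19), (20, 25)]; region rows[16,24) x cols[16,32) = 8x16
Unfold 1 (reflect across h@24): 4 holes -> [(16, 19), (20, 25), (27, 25), (31, 19)]
Unfold 2 (reflect across v@16): 8 holes -> [(16, 12), (16, 19), (20, 6), (20, 25), (27, 6), (27, 25), (31, 12), (31, 19)]
Unfold 3 (reflect across h@16): 16 holes -> [(0, 12), (0, 19), (4, 6), (4, 25), (11, 6), (11, 25), (15, 12), (15, 19), (16, 12), (16, 19), (20, 6), (20, 25), (27, 6), (27, 25), (31, 12), (31, 19)]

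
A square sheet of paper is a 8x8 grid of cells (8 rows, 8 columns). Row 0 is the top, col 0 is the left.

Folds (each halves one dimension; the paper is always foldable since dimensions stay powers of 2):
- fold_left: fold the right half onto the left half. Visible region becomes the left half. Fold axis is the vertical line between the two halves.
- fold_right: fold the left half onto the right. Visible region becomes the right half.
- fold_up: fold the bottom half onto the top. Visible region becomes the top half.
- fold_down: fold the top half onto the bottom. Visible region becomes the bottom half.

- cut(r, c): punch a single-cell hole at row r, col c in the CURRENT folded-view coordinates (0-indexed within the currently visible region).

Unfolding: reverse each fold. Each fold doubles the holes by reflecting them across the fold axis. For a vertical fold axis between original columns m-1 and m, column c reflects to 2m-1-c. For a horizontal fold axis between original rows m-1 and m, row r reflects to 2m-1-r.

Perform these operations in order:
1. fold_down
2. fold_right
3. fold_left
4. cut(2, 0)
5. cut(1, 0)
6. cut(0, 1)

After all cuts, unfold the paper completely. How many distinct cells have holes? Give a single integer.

Answer: 24

Derivation:
Op 1 fold_down: fold axis h@4; visible region now rows[4,8) x cols[0,8) = 4x8
Op 2 fold_right: fold axis v@4; visible region now rows[4,8) x cols[4,8) = 4x4
Op 3 fold_left: fold axis v@6; visible region now rows[4,8) x cols[4,6) = 4x2
Op 4 cut(2, 0): punch at orig (6,4); cuts so far [(6, 4)]; region rows[4,8) x cols[4,6) = 4x2
Op 5 cut(1, 0): punch at orig (5,4); cuts so far [(5, 4), (6, 4)]; region rows[4,8) x cols[4,6) = 4x2
Op 6 cut(0, 1): punch at orig (4,5); cuts so far [(4, 5), (5, 4), (6, 4)]; region rows[4,8) x cols[4,6) = 4x2
Unfold 1 (reflect across v@6): 6 holes -> [(4, 5), (4, 6), (5, 4), (5, 7), (6, 4), (6, 7)]
Unfold 2 (reflect across v@4): 12 holes -> [(4, 1), (4, 2), (4, 5), (4, 6), (5, 0), (5, 3), (5, 4), (5, 7), (6, 0), (6, 3), (6, 4), (6, 7)]
Unfold 3 (reflect across h@4): 24 holes -> [(1, 0), (1, 3), (1, 4), (1, 7), (2, 0), (2, 3), (2, 4), (2, 7), (3, 1), (3, 2), (3, 5), (3, 6), (4, 1), (4, 2), (4, 5), (4, 6), (5, 0), (5, 3), (5, 4), (5, 7), (6, 0), (6, 3), (6, 4), (6, 7)]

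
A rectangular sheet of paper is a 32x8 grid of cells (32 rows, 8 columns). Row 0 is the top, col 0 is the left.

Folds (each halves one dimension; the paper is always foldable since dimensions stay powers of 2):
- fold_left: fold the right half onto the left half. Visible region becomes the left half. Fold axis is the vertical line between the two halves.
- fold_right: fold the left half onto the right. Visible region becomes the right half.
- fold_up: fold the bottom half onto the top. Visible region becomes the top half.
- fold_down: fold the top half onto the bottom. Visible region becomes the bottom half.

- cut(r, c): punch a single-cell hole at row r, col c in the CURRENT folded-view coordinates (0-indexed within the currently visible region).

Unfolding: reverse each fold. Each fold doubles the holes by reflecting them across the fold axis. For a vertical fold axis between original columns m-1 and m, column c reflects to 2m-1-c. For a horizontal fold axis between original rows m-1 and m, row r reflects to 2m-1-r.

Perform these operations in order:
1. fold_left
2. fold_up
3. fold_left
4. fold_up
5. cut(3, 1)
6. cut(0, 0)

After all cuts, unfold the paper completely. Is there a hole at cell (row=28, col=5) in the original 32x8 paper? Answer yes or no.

Op 1 fold_left: fold axis v@4; visible region now rows[0,32) x cols[0,4) = 32x4
Op 2 fold_up: fold axis h@16; visible region now rows[0,16) x cols[0,4) = 16x4
Op 3 fold_left: fold axis v@2; visible region now rows[0,16) x cols[0,2) = 16x2
Op 4 fold_up: fold axis h@8; visible region now rows[0,8) x cols[0,2) = 8x2
Op 5 cut(3, 1): punch at orig (3,1); cuts so far [(3, 1)]; region rows[0,8) x cols[0,2) = 8x2
Op 6 cut(0, 0): punch at orig (0,0); cuts so far [(0, 0), (3, 1)]; region rows[0,8) x cols[0,2) = 8x2
Unfold 1 (reflect across h@8): 4 holes -> [(0, 0), (3, 1), (12, 1), (15, 0)]
Unfold 2 (reflect across v@2): 8 holes -> [(0, 0), (0, 3), (3, 1), (3, 2), (12, 1), (12, 2), (15, 0), (15, 3)]
Unfold 3 (reflect across h@16): 16 holes -> [(0, 0), (0, 3), (3, 1), (3, 2), (12, 1), (12, 2), (15, 0), (15, 3), (16, 0), (16, 3), (19, 1), (19, 2), (28, 1), (28, 2), (31, 0), (31, 3)]
Unfold 4 (reflect across v@4): 32 holes -> [(0, 0), (0, 3), (0, 4), (0, 7), (3, 1), (3, 2), (3, 5), (3, 6), (12, 1), (12, 2), (12, 5), (12, 6), (15, 0), (15, 3), (15, 4), (15, 7), (16, 0), (16, 3), (16, 4), (16, 7), (19, 1), (19, 2), (19, 5), (19, 6), (28, 1), (28, 2), (28, 5), (28, 6), (31, 0), (31, 3), (31, 4), (31, 7)]
Holes: [(0, 0), (0, 3), (0, 4), (0, 7), (3, 1), (3, 2), (3, 5), (3, 6), (12, 1), (12, 2), (12, 5), (12, 6), (15, 0), (15, 3), (15, 4), (15, 7), (16, 0), (16, 3), (16, 4), (16, 7), (19, 1), (19, 2), (19, 5), (19, 6), (28, 1), (28, 2), (28, 5), (28, 6), (31, 0), (31, 3), (31, 4), (31, 7)]

Answer: yes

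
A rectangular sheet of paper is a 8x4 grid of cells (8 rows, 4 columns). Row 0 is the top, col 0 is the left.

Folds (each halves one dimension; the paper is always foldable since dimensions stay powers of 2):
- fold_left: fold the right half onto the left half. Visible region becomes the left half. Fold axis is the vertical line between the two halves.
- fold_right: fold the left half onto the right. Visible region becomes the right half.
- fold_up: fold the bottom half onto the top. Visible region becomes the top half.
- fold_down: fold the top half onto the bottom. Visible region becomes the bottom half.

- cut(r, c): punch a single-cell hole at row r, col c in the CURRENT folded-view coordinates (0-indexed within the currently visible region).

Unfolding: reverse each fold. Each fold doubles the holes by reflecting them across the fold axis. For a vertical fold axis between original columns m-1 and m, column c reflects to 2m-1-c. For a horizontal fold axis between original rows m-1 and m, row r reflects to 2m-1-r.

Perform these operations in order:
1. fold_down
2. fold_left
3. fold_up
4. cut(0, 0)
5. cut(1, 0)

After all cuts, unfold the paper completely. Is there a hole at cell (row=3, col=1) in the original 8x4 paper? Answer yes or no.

Answer: no

Derivation:
Op 1 fold_down: fold axis h@4; visible region now rows[4,8) x cols[0,4) = 4x4
Op 2 fold_left: fold axis v@2; visible region now rows[4,8) x cols[0,2) = 4x2
Op 3 fold_up: fold axis h@6; visible region now rows[4,6) x cols[0,2) = 2x2
Op 4 cut(0, 0): punch at orig (4,0); cuts so far [(4, 0)]; region rows[4,6) x cols[0,2) = 2x2
Op 5 cut(1, 0): punch at orig (5,0); cuts so far [(4, 0), (5, 0)]; region rows[4,6) x cols[0,2) = 2x2
Unfold 1 (reflect across h@6): 4 holes -> [(4, 0), (5, 0), (6, 0), (7, 0)]
Unfold 2 (reflect across v@2): 8 holes -> [(4, 0), (4, 3), (5, 0), (5, 3), (6, 0), (6, 3), (7, 0), (7, 3)]
Unfold 3 (reflect across h@4): 16 holes -> [(0, 0), (0, 3), (1, 0), (1, 3), (2, 0), (2, 3), (3, 0), (3, 3), (4, 0), (4, 3), (5, 0), (5, 3), (6, 0), (6, 3), (7, 0), (7, 3)]
Holes: [(0, 0), (0, 3), (1, 0), (1, 3), (2, 0), (2, 3), (3, 0), (3, 3), (4, 0), (4, 3), (5, 0), (5, 3), (6, 0), (6, 3), (7, 0), (7, 3)]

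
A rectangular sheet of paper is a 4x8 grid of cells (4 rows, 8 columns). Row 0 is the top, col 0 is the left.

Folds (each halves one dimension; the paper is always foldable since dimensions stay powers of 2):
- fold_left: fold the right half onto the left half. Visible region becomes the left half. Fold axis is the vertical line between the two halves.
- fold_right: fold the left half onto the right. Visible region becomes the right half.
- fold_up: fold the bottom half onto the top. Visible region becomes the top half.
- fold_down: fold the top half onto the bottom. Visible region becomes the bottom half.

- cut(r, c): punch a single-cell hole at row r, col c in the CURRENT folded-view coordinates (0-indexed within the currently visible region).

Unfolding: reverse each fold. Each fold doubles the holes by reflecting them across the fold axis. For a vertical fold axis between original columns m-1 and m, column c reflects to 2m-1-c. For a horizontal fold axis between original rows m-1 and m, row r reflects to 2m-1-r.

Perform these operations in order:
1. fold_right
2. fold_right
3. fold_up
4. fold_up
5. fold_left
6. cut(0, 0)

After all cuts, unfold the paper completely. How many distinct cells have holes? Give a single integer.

Op 1 fold_right: fold axis v@4; visible region now rows[0,4) x cols[4,8) = 4x4
Op 2 fold_right: fold axis v@6; visible region now rows[0,4) x cols[6,8) = 4x2
Op 3 fold_up: fold axis h@2; visible region now rows[0,2) x cols[6,8) = 2x2
Op 4 fold_up: fold axis h@1; visible region now rows[0,1) x cols[6,8) = 1x2
Op 5 fold_left: fold axis v@7; visible region now rows[0,1) x cols[6,7) = 1x1
Op 6 cut(0, 0): punch at orig (0,6); cuts so far [(0, 6)]; region rows[0,1) x cols[6,7) = 1x1
Unfold 1 (reflect across v@7): 2 holes -> [(0, 6), (0, 7)]
Unfold 2 (reflect across h@1): 4 holes -> [(0, 6), (0, 7), (1, 6), (1, 7)]
Unfold 3 (reflect across h@2): 8 holes -> [(0, 6), (0, 7), (1, 6), (1, 7), (2, 6), (2, 7), (3, 6), (3, 7)]
Unfold 4 (reflect across v@6): 16 holes -> [(0, 4), (0, 5), (0, 6), (0, 7), (1, 4), (1, 5), (1, 6), (1, 7), (2, 4), (2, 5), (2, 6), (2, 7), (3, 4), (3, 5), (3, 6), (3, 7)]
Unfold 5 (reflect across v@4): 32 holes -> [(0, 0), (0, 1), (0, 2), (0, 3), (0, 4), (0, 5), (0, 6), (0, 7), (1, 0), (1, 1), (1, 2), (1, 3), (1, 4), (1, 5), (1, 6), (1, 7), (2, 0), (2, 1), (2, 2), (2, 3), (2, 4), (2, 5), (2, 6), (2, 7), (3, 0), (3, 1), (3, 2), (3, 3), (3, 4), (3, 5), (3, 6), (3, 7)]

Answer: 32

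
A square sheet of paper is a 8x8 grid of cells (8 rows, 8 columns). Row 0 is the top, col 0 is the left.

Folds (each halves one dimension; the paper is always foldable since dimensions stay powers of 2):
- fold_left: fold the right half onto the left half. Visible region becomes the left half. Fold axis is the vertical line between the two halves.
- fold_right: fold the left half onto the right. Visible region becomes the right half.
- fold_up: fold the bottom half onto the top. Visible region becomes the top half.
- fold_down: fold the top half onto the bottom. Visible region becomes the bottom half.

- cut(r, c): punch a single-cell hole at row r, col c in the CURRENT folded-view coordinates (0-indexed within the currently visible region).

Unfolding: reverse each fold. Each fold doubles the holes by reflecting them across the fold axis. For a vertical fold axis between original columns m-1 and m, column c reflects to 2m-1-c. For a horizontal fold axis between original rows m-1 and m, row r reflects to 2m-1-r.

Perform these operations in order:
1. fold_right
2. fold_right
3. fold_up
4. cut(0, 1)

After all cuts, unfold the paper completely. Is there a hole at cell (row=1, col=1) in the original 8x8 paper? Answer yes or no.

Answer: no

Derivation:
Op 1 fold_right: fold axis v@4; visible region now rows[0,8) x cols[4,8) = 8x4
Op 2 fold_right: fold axis v@6; visible region now rows[0,8) x cols[6,8) = 8x2
Op 3 fold_up: fold axis h@4; visible region now rows[0,4) x cols[6,8) = 4x2
Op 4 cut(0, 1): punch at orig (0,7); cuts so far [(0, 7)]; region rows[0,4) x cols[6,8) = 4x2
Unfold 1 (reflect across h@4): 2 holes -> [(0, 7), (7, 7)]
Unfold 2 (reflect across v@6): 4 holes -> [(0, 4), (0, 7), (7, 4), (7, 7)]
Unfold 3 (reflect across v@4): 8 holes -> [(0, 0), (0, 3), (0, 4), (0, 7), (7, 0), (7, 3), (7, 4), (7, 7)]
Holes: [(0, 0), (0, 3), (0, 4), (0, 7), (7, 0), (7, 3), (7, 4), (7, 7)]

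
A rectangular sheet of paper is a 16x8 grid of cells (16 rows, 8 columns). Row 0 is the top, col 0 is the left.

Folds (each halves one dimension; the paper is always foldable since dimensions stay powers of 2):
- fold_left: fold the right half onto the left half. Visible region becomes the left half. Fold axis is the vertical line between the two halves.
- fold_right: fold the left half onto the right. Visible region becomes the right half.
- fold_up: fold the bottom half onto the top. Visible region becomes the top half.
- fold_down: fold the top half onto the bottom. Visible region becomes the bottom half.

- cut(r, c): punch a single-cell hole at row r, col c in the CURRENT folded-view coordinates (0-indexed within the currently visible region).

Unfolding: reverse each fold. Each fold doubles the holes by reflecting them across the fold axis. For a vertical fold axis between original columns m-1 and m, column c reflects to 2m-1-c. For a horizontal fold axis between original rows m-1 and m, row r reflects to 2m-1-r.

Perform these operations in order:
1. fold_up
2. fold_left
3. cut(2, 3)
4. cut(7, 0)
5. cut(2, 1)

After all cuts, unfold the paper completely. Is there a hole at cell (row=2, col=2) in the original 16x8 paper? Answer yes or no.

Op 1 fold_up: fold axis h@8; visible region now rows[0,8) x cols[0,8) = 8x8
Op 2 fold_left: fold axis v@4; visible region now rows[0,8) x cols[0,4) = 8x4
Op 3 cut(2, 3): punch at orig (2,3); cuts so far [(2, 3)]; region rows[0,8) x cols[0,4) = 8x4
Op 4 cut(7, 0): punch at orig (7,0); cuts so far [(2, 3), (7, 0)]; region rows[0,8) x cols[0,4) = 8x4
Op 5 cut(2, 1): punch at orig (2,1); cuts so far [(2, 1), (2, 3), (7, 0)]; region rows[0,8) x cols[0,4) = 8x4
Unfold 1 (reflect across v@4): 6 holes -> [(2, 1), (2, 3), (2, 4), (2, 6), (7, 0), (7, 7)]
Unfold 2 (reflect across h@8): 12 holes -> [(2, 1), (2, 3), (2, 4), (2, 6), (7, 0), (7, 7), (8, 0), (8, 7), (13, 1), (13, 3), (13, 4), (13, 6)]
Holes: [(2, 1), (2, 3), (2, 4), (2, 6), (7, 0), (7, 7), (8, 0), (8, 7), (13, 1), (13, 3), (13, 4), (13, 6)]

Answer: no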